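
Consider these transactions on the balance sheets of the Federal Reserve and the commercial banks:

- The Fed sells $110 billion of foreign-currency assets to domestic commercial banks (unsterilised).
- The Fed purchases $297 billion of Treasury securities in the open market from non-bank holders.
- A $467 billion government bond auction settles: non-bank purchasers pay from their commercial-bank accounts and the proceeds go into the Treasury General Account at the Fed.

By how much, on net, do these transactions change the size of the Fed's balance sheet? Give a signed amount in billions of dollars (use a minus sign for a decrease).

FX sale $110 billion: a Fed asset is shed → −$110B.
Asset purchase (from non-banks) $297 billion: a Fed asset is acquired → +$297B.
Government account inflow $467 billion: only the composition of liabilities changes → 0.
Net: −110 + 297 + 0 = +$187 billion.

+$187 billion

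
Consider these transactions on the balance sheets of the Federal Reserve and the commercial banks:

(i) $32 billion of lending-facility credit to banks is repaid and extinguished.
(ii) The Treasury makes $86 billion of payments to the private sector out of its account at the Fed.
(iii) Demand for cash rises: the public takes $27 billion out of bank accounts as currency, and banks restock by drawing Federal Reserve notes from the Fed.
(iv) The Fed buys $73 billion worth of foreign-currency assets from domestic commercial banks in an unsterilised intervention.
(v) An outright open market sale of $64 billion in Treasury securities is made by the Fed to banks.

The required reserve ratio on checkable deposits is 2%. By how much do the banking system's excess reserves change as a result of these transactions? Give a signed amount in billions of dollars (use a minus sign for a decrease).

+$34.82 billion

Discount-window repayment $32 billion: reserves −$32B, deposits 0.
Government spending $86 billion: reserves +$86B, deposits +$86B.
Currency withdrawal $27 billion: reserves −$27B, deposits −$27B.
FX purchase $73 billion: reserves +$73B, deposits 0.
OMO sale (to banks) $64 billion: reserves −$64B, deposits 0.
Totals: Δreserves = +$36B, Δdeposits = +$59B.
Δrequired reserves = 2% × +$59B = +$1.18B.
Δexcess reserves = Δreserves − Δrequired = +$36B − (+$1.18B) = +$34.82 billion.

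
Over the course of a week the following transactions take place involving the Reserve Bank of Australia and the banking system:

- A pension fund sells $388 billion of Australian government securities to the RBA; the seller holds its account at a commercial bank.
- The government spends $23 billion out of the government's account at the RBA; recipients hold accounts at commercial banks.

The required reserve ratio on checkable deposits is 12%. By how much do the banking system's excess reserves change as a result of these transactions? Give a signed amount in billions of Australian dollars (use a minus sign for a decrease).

Asset purchase (from non-banks) $388 billion: reserves +$388B, deposits +$388B.
Government spending $23 billion: reserves +$23B, deposits +$23B.
Totals: Δreserves = +$411B, Δdeposits = +$411B.
Δrequired reserves = 12% × +$411B = +$49.32B.
Δexcess reserves = Δreserves − Δrequired = +$411B − (+$49.32B) = +$361.68 billion.

+$361.68 billion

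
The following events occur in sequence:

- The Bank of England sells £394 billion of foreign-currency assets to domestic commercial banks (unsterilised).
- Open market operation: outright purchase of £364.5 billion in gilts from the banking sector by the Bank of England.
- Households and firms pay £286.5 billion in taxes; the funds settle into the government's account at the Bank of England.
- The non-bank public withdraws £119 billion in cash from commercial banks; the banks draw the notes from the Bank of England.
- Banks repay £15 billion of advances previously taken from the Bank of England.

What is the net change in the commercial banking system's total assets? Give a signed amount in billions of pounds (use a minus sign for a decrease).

-£420.5 billion

FX sale £394 billion: just an asset swap on bank balance sheets → 0.
OMO purchase (from banks) £364.5 billion: just an asset swap on bank balance sheets → 0.
Government account inflow £286.5 billion: bank balance sheets shrink → −£286.5B.
Currency withdrawal £119 billion: bank balance sheets shrink → −£119B.
Discount-window repayment £15 billion: bank balance sheets shrink → −£15B.
Net: 0 + 0 − 286.5 − 119 − 15 = -£420.5 billion.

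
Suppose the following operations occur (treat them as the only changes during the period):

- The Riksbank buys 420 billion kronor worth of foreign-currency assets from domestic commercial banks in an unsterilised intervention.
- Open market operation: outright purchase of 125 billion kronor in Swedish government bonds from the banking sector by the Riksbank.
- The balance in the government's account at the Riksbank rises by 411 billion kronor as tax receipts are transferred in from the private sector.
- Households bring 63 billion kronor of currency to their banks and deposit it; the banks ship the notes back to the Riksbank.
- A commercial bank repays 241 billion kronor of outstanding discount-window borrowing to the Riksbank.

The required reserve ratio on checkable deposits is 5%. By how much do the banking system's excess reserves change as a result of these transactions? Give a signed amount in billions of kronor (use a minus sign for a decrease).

FX purchase 420 billion kronor: reserves +420B, deposits 0.
OMO purchase (from banks) 125 billion kronor: reserves +125B, deposits 0.
Government account inflow 411 billion kronor: reserves −411B, deposits −411B.
Currency deposit 63 billion kronor: reserves +63B, deposits +63B.
Discount-window repayment 241 billion kronor: reserves −241B, deposits 0.
Totals: Δreserves = −44B, Δdeposits = −348B.
Δrequired reserves = 5% × −348B = −17.4B.
Δexcess reserves = Δreserves − Δrequired = −44B − (−17.4B) = -26.6 billion.

-26.6 billion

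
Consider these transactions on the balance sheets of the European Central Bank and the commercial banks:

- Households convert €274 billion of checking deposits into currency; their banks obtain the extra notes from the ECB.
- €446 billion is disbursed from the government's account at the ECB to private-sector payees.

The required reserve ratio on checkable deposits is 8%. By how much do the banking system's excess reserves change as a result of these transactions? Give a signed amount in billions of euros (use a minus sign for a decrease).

Currency withdrawal €274 billion: reserves −€274B, deposits −€274B.
Government spending €446 billion: reserves +€446B, deposits +€446B.
Totals: Δreserves = +€172B, Δdeposits = +€172B.
Δrequired reserves = 8% × +€172B = +€13.76B.
Δexcess reserves = Δreserves − Δrequired = +€172B − (+€13.76B) = +€158.24 billion.

+€158.24 billion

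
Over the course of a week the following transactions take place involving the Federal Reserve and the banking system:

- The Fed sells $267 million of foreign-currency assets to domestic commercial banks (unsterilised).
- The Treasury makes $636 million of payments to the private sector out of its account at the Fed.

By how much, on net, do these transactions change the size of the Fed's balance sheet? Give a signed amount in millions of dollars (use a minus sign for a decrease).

-$267 million

Fed balance sheet:
  Assets:      Foreign assets −$267M
  Liabilities: Bank reserves +$369M, Government deposits −$636M
Change in total Fed assets = -$267 million.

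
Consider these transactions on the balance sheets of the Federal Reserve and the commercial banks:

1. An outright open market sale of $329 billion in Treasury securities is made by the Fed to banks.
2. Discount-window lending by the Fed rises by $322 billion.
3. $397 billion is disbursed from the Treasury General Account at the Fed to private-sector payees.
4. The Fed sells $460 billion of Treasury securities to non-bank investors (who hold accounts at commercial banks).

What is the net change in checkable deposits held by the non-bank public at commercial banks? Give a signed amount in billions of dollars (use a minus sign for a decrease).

-$63 billion

OMO sale (to banks) $329 billion: the counterparty is a bank, so public deposits are unchanged → 0.
Discount-window loan $322 billion: the counterparty is a bank, so public deposits are unchanged → 0.
Government spending $397 billion: non-bank counterparties' bank balances rise → +$397B.
Asset sale (to non-banks) $460 billion: non-bank counterparties' bank balances fall → −$460B.
Net: 0 + 0 + 397 − 460 = -$63 billion.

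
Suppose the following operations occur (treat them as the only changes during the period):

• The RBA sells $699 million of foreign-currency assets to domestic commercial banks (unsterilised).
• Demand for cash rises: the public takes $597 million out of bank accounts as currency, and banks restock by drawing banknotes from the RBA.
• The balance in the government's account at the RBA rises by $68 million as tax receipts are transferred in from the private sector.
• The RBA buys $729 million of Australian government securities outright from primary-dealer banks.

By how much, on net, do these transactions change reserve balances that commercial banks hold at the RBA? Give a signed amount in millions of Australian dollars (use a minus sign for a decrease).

FX sale $699 million: the buying banks pay out of their reserve balances → −$699M.
Currency withdrawal $597 million: banks swap reserves for currency → −$597M.
Government account inflow $68 million: funds move from bank reserves into the government account → −$68M.
OMO purchase (from banks) $729 million: the RBA pays by crediting reserve accounts → +$729M.
Net: −699 − 597 − 68 + 729 = -$635 million.

-$635 million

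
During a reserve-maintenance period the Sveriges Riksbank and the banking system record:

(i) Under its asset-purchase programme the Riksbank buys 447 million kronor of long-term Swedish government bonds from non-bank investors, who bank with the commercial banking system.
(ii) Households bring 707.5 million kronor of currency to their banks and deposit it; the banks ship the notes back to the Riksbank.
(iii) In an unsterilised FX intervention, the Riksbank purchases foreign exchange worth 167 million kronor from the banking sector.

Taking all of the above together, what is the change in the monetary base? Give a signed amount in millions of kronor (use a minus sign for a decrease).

Riksbank balance sheet:
  Assets:      Securities +447M, Foreign assets +167M
  Liabilities: Bank reserves +1321.5M, Currency in circulation −707.5M
Monetary base = currency + reserves: −707.5M + (+1321.5M) = +614 million.

+614 million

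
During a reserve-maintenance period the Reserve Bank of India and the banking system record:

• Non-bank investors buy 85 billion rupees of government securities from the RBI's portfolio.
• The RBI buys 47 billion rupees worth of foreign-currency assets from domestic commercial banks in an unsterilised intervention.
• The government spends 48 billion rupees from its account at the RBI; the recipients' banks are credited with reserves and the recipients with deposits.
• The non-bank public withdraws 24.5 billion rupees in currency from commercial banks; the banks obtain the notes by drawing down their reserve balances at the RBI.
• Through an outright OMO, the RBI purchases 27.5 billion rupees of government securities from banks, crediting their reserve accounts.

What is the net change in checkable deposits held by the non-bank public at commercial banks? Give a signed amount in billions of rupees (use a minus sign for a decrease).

Asset sale (to non-banks) 85 billion rupees: non-bank counterparties' bank balances fall → −85B.
FX purchase 47 billion rupees: the counterparty is a bank, so public deposits are unchanged → 0.
Government spending 48 billion rupees: non-bank counterparties' bank balances rise → +48B.
Currency withdrawal 24.5 billion rupees: non-bank counterparties' bank balances fall → −24.5B.
OMO purchase (from banks) 27.5 billion rupees: the counterparty is a bank, so public deposits are unchanged → 0.
Net: −85 + 0 + 48 − 24.5 + 0 = -61.5 billion.

-61.5 billion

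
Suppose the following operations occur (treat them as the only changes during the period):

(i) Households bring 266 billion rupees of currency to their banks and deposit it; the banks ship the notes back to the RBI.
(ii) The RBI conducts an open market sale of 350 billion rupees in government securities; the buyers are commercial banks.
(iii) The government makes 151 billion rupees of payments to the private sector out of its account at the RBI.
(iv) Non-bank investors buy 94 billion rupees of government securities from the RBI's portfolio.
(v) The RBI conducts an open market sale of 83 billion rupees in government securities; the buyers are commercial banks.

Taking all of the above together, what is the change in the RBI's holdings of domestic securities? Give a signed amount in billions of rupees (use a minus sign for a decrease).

Currency deposit 266 billion rupees: the RBI's securities portfolio is untouched → 0.
OMO sale (to banks) 350 billion rupees: securities removed from the RBI's portfolio → −350B.
Government spending 151 billion rupees: the RBI's securities portfolio is untouched → 0.
Asset sale (to non-banks) 94 billion rupees: securities removed from the RBI's portfolio → −94B.
OMO sale (to banks) 83 billion rupees: securities removed from the RBI's portfolio → −83B.
Net: 0 − 350 + 0 − 94 − 83 = -527 billion.

-527 billion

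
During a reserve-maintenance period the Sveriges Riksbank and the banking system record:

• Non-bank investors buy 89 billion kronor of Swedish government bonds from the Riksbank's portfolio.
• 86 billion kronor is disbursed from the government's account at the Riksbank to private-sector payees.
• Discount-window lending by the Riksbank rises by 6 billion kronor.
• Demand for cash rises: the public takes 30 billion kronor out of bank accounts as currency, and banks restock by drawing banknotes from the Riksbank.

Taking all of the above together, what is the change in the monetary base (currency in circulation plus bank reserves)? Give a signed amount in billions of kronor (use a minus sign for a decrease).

Riksbank balance sheet:
  Assets:      Securities −89B, Loans to banks +6B
  Liabilities: Bank reserves −27B, Currency in circulation +30B, Government deposits −86B
Commercial banking system:
  Assets:      Reserves at CB −27B
  Liabilities: Checkable deposits −33B, Borrowings from CB +6B
Monetary base = currency + reserves: +30B + (−27B) = +3 billion.

+3 billion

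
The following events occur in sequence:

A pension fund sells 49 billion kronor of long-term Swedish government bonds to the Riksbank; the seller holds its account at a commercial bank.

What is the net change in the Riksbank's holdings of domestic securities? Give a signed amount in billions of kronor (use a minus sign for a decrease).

+49 billion

Riksbank balance sheet:
  Assets:      Securities +49B
  Liabilities: Bank reserves +49B
So the change in the Riksbank's holdings of domestic securities is +49 billion.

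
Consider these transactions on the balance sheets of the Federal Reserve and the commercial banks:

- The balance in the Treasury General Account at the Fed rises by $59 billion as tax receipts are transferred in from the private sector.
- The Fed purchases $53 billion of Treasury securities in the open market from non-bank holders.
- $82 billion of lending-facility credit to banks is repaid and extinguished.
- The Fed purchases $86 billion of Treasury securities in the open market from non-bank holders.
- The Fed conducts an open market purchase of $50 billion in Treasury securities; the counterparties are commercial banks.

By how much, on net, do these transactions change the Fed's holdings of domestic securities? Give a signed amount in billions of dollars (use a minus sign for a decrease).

+$189 billion

Fed balance sheet:
  Assets:      Securities +$189B, Loans to banks −$82B
  Liabilities: Bank reserves +$48B, Government deposits +$59B
So the change in the Fed's holdings of domestic securities is +$189 billion.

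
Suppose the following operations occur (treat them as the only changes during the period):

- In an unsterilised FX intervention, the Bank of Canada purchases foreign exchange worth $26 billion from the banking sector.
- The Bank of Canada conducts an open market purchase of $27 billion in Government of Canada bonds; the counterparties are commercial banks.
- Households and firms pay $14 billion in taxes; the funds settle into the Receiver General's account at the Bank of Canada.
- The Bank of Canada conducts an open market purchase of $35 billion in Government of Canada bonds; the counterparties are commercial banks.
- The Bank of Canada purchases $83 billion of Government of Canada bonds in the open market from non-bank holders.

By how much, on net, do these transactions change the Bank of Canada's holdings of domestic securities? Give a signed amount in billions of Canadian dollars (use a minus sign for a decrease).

+$145 billion

FX purchase $26 billion: the Bank of Canada's securities portfolio is untouched → 0.
OMO purchase (from banks) $27 billion: securities added to the Bank of Canada's portfolio → +$27B.
Government account inflow $14 billion: the Bank of Canada's securities portfolio is untouched → 0.
OMO purchase (from banks) $35 billion: securities added to the Bank of Canada's portfolio → +$35B.
Asset purchase (from non-banks) $83 billion: securities added to the Bank of Canada's portfolio → +$83B.
Net: 0 + 27 + 0 + 35 + 83 = +$145 billion.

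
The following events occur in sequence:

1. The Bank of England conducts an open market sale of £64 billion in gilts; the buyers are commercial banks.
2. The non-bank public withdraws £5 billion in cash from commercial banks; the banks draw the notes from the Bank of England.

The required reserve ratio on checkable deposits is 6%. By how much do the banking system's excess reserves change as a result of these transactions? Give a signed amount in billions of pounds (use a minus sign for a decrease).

-£68.7 billion

OMO sale (to banks) £64 billion: reserves −£64B, deposits 0.
Currency withdrawal £5 billion: reserves −£5B, deposits −£5B.
Totals: Δreserves = −£69B, Δdeposits = −£5B.
Δrequired reserves = 6% × −£5B = −£0.3B.
Δexcess reserves = Δreserves − Δrequired = −£69B − (−£0.3B) = -£68.7 billion.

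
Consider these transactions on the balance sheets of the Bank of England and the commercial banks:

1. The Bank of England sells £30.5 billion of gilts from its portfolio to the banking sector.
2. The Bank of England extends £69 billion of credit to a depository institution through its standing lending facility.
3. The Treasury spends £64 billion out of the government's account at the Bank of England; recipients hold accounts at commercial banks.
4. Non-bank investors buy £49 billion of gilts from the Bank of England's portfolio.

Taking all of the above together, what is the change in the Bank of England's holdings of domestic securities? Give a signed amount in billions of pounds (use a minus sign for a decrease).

Bank of England balance sheet:
  Assets:      Securities −£79.5B, Loans to banks +£69B
  Liabilities: Bank reserves +£53.5B, Government deposits −£64B
So the change in the Bank of England's holdings of domestic securities is -£79.5 billion.

-£79.5 billion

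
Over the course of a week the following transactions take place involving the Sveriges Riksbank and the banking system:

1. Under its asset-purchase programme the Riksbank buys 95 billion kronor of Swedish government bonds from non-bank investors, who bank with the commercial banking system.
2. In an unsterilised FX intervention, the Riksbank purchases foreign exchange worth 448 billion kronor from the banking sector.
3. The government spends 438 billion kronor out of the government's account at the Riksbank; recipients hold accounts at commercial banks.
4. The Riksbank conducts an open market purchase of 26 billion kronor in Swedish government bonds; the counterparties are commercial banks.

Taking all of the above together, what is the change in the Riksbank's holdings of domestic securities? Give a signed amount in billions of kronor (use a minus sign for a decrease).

+121 billion

Asset purchase (from non-banks) 95 billion kronor: securities added to the Riksbank's portfolio → +95B.
FX purchase 448 billion kronor: the Riksbank's securities portfolio is untouched → 0.
Government spending 438 billion kronor: the Riksbank's securities portfolio is untouched → 0.
OMO purchase (from banks) 26 billion kronor: securities added to the Riksbank's portfolio → +26B.
Net: 95 + 0 + 0 + 26 = +121 billion.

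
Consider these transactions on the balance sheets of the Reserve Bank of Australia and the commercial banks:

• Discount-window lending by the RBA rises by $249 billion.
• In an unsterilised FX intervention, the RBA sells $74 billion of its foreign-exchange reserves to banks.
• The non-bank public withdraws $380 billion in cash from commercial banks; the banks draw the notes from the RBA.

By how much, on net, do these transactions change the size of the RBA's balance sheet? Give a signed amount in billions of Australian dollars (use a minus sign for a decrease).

RBA balance sheet:
  Assets:      Loans to banks +$249B, Foreign assets −$74B
  Liabilities: Bank reserves −$205B, Currency in circulation +$380B
Commercial banking system:
  Assets:      Reserves at CB −$205B, Foreign assets +$74B
  Liabilities: Checkable deposits −$380B, Borrowings from CB +$249B
Change in total RBA assets = +$175 billion.

+$175 billion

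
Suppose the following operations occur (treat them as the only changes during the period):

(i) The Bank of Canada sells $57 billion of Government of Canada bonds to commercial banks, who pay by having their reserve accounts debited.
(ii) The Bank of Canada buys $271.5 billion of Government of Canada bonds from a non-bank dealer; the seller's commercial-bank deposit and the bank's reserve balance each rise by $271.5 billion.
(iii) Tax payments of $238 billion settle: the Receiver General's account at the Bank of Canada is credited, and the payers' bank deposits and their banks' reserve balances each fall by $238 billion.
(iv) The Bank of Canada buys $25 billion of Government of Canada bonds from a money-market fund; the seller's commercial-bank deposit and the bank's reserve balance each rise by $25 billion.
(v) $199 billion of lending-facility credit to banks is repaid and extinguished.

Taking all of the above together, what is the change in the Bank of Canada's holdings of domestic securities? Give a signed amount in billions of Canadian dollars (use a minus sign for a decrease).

OMO sale (to banks) $57 billion: securities removed from the Bank of Canada's portfolio → −$57B.
Asset purchase (from non-banks) $271.5 billion: securities added to the Bank of Canada's portfolio → +$271.5B.
Government account inflow $238 billion: the Bank of Canada's securities portfolio is untouched → 0.
Asset purchase (from non-banks) $25 billion: securities added to the Bank of Canada's portfolio → +$25B.
Discount-window repayment $199 billion: the Bank of Canada's securities portfolio is untouched → 0.
Net: −57 + 271.5 + 0 + 25 + 0 = +$239.5 billion.

+$239.5 billion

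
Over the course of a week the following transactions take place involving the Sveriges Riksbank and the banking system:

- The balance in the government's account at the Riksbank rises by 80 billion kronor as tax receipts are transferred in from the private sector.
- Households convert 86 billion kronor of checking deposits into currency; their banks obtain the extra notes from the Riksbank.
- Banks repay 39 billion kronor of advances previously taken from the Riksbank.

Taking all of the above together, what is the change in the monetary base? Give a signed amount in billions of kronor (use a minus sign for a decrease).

Riksbank balance sheet:
  Assets:      Loans to banks −39B
  Liabilities: Bank reserves −205B, Currency in circulation +86B, Government deposits +80B
Commercial banking system:
  Assets:      Reserves at CB −205B
  Liabilities: Checkable deposits −166B, Borrowings from CB −39B
Monetary base = currency + reserves: +86B + (−205B) = -119 billion.

-119 billion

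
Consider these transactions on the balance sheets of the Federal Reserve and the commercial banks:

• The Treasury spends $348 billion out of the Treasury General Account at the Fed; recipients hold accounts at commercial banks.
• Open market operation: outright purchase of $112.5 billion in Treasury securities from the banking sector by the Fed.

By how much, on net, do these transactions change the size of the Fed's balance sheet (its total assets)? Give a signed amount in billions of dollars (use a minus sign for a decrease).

Government spending $348 billion: only the composition of liabilities changes → 0.
OMO purchase (from banks) $112.5 billion: a Fed asset is acquired → +$112.5B.
Net: 0 + 112.5 = +$112.5 billion.

+$112.5 billion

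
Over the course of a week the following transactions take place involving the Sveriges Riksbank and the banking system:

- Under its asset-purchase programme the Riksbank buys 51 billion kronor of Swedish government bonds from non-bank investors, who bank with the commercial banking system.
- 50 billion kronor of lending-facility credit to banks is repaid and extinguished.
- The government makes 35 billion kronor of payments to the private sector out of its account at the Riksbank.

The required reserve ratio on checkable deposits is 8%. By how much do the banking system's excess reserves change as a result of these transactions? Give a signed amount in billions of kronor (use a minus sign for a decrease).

Asset purchase (from non-banks) 51 billion kronor: reserves +51B, deposits +51B.
Discount-window repayment 50 billion kronor: reserves −50B, deposits 0.
Government spending 35 billion kronor: reserves +35B, deposits +35B.
Totals: Δreserves = +36B, Δdeposits = +86B.
Δrequired reserves = 8% × +86B = +6.88B.
Δexcess reserves = Δreserves − Δrequired = +36B − (+6.88B) = +29.12 billion.

+29.12 billion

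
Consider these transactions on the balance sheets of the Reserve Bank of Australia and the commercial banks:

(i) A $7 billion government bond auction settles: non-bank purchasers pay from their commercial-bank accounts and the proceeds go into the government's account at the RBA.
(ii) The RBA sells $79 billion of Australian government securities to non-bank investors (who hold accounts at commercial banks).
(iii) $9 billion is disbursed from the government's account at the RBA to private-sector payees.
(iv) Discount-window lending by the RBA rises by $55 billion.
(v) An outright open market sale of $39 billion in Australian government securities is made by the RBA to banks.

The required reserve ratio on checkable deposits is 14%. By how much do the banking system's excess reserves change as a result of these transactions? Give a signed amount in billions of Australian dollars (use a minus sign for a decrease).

-$50.22 billion

Government account inflow $7 billion: reserves −$7B, deposits −$7B.
Asset sale (to non-banks) $79 billion: reserves −$79B, deposits −$79B.
Government spending $9 billion: reserves +$9B, deposits +$9B.
Discount-window loan $55 billion: reserves +$55B, deposits 0.
OMO sale (to banks) $39 billion: reserves −$39B, deposits 0.
Totals: Δreserves = −$61B, Δdeposits = −$77B.
Δrequired reserves = 14% × −$77B = −$10.78B.
Δexcess reserves = Δreserves − Δrequired = −$61B − (−$10.78B) = -$50.22 billion.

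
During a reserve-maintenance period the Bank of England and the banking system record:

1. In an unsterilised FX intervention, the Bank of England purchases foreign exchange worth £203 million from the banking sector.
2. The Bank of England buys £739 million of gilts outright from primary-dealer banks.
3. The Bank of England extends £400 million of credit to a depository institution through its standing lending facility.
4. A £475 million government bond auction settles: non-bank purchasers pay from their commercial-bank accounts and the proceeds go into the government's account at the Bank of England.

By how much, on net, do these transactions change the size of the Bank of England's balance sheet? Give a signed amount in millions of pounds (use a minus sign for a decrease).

+£1342 million

FX purchase £203 million: a Bank of England asset is acquired → +£203M.
OMO purchase (from banks) £739 million: a Bank of England asset is acquired → +£739M.
Discount-window loan £400 million: a Bank of England asset is acquired → +£400M.
Government account inflow £475 million: only the composition of liabilities changes → 0.
Net: 203 + 739 + 400 + 0 = +£1342 million.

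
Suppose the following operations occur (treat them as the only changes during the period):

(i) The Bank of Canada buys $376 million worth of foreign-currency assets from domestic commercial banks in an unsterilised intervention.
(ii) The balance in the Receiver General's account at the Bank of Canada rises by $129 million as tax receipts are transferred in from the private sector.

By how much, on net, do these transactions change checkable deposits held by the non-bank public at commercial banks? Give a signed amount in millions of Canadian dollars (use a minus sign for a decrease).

Bank of Canada balance sheet:
  Assets:      Foreign assets +$376M
  Liabilities: Bank reserves +$247M, Government deposits +$129M
Commercial banking system:
  Assets:      Reserves at CB +$247M, Foreign assets −$376M
  Liabilities: Checkable deposits −$129M
So the change in checkable deposits held by the non-bank public at commercial banks is -$129 million.

-$129 million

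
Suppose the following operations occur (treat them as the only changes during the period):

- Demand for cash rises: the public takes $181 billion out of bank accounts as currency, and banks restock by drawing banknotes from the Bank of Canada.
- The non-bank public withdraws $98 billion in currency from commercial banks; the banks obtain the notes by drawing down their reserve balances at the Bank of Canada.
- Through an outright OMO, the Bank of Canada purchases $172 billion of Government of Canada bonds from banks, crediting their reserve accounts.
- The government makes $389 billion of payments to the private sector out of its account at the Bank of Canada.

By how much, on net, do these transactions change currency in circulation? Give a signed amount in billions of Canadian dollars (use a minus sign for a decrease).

+$279 billion

Bank of Canada balance sheet:
  Assets:      Securities +$172B
  Liabilities: Bank reserves +$282B, Currency in circulation +$279B, Government deposits −$389B
So the change in currency in circulation is +$279 billion.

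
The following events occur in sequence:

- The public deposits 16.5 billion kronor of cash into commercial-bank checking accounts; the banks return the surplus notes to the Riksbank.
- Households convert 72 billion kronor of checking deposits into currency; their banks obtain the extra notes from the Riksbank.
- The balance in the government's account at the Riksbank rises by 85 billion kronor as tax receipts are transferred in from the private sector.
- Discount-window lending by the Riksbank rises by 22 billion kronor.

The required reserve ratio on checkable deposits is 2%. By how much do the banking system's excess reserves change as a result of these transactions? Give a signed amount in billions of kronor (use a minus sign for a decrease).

-115.69 billion

Currency deposit 16.5 billion kronor: reserves +16.5B, deposits +16.5B.
Currency withdrawal 72 billion kronor: reserves −72B, deposits −72B.
Government account inflow 85 billion kronor: reserves −85B, deposits −85B.
Discount-window loan 22 billion kronor: reserves +22B, deposits 0.
Totals: Δreserves = −118.5B, Δdeposits = −140.5B.
Δrequired reserves = 2% × −140.5B = −2.81B.
Δexcess reserves = Δreserves − Δrequired = −118.5B − (−2.81B) = -115.69 billion.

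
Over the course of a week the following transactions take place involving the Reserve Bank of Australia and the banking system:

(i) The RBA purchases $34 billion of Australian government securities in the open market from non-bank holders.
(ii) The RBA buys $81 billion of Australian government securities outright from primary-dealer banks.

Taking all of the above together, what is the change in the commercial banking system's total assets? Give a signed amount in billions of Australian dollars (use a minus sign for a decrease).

RBA balance sheet:
  Assets:      Securities +$115B
  Liabilities: Bank reserves +$115B
Commercial banking system:
  Assets:      Reserves at CB +$115B, Securities −$81B
  Liabilities: Checkable deposits +$34B
Change in total bank assets = +$34 billion.

+$34 billion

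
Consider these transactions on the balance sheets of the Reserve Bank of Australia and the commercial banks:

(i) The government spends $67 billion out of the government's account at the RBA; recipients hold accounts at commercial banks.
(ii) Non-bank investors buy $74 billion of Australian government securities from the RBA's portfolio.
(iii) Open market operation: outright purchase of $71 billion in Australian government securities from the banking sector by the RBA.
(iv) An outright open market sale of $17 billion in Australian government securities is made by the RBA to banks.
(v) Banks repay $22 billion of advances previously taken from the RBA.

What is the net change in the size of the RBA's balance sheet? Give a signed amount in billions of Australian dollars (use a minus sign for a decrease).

Government spending $67 billion: only the composition of liabilities changes → 0.
Asset sale (to non-banks) $74 billion: an RBA asset is shed → −$74B.
OMO purchase (from banks) $71 billion: an RBA asset is acquired → +$71B.
OMO sale (to banks) $17 billion: an RBA asset is shed → −$17B.
Discount-window repayment $22 billion: an RBA asset is shed → −$22B.
Net: 0 − 74 + 71 − 17 − 22 = -$42 billion.

-$42 billion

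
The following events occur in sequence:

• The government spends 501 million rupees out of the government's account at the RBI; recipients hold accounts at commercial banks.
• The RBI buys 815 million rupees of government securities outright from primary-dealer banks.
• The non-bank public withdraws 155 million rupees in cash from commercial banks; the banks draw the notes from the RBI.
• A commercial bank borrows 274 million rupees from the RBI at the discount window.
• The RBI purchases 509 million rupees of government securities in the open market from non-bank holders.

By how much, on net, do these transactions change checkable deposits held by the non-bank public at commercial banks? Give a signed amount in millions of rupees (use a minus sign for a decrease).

+855 million

Government spending 501 million rupees: non-bank counterparties' bank balances rise → +501M.
OMO purchase (from banks) 815 million rupees: the counterparty is a bank, so public deposits are unchanged → 0.
Currency withdrawal 155 million rupees: non-bank counterparties' bank balances fall → −155M.
Discount-window loan 274 million rupees: the counterparty is a bank, so public deposits are unchanged → 0.
Asset purchase (from non-banks) 509 million rupees: non-bank counterparties' bank balances rise → +509M.
Net: 501 + 0 − 155 + 0 + 509 = +855 million.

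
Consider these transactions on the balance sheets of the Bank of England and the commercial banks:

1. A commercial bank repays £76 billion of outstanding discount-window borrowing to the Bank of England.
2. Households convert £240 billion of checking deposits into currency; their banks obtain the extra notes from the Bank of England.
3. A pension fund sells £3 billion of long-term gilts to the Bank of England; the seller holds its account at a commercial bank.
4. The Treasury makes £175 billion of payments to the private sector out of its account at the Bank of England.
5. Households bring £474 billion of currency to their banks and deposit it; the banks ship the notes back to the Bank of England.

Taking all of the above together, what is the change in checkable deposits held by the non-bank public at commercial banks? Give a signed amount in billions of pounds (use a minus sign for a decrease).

+£412 billion

Bank of England balance sheet:
  Assets:      Securities +£3B, Loans to banks −£76B
  Liabilities: Bank reserves +£336B, Currency in circulation −£234B, Government deposits −£175B
Commercial banking system:
  Assets:      Reserves at CB +£336B
  Liabilities: Checkable deposits +£412B, Borrowings from CB −£76B
So the change in checkable deposits held by the non-bank public at commercial banks is +£412 billion.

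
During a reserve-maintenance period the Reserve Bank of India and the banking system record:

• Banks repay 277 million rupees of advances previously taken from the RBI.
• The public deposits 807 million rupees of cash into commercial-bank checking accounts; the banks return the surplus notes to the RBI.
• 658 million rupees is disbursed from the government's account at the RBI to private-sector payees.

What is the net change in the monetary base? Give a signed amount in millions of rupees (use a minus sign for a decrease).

Discount-window repayment 277 million rupees: RBI balance sheet contracts → −277M.
Currency deposit 807 million rupees: just a shift between currency and reserves — both are base money → 0.
Government spending 658 million rupees: a non-base liability converts back to reserves → +658M.
Net: −277 + 0 + 658 = +381 million.

+381 million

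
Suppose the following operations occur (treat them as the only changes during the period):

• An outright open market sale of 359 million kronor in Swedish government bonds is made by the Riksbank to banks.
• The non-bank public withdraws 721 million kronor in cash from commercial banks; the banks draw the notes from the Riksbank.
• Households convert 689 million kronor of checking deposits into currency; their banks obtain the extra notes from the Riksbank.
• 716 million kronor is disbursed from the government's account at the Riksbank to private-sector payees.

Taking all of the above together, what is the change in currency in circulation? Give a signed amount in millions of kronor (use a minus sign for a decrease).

+1410 million

Riksbank balance sheet:
  Assets:      Securities −359M
  Liabilities: Bank reserves −1053M, Currency in circulation +1410M, Government deposits −716M
So the change in currency in circulation is +1410 million.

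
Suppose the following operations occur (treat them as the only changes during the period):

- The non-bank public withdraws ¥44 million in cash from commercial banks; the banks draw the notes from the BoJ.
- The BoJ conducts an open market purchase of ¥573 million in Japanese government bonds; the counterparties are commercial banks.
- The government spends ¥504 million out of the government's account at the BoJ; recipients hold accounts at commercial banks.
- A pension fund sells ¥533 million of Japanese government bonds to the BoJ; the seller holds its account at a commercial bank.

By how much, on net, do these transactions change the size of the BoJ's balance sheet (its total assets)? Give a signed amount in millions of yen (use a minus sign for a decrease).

+¥1106 million

Currency withdrawal ¥44 million: only the composition of liabilities changes → 0.
OMO purchase (from banks) ¥573 million: a BoJ asset is acquired → +¥573M.
Government spending ¥504 million: only the composition of liabilities changes → 0.
Asset purchase (from non-banks) ¥533 million: a BoJ asset is acquired → +¥533M.
Net: 0 + 573 + 0 + 533 = +¥1106 million.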